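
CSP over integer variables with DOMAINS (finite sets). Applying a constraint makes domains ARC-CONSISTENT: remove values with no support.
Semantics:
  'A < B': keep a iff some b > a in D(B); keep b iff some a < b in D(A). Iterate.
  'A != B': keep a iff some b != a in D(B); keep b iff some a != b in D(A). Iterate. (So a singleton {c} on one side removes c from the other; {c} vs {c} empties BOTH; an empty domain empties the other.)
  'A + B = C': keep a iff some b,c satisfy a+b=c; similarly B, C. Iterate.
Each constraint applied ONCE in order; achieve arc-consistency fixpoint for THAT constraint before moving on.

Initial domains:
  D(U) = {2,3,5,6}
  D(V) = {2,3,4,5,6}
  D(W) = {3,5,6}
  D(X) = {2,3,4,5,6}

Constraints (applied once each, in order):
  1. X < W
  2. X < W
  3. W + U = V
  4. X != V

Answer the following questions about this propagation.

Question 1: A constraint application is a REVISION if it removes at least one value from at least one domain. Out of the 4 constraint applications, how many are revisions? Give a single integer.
Answer: 2

Derivation:
Constraint 1 (X < W) on D(X)={2,3,4,5,6} D(W)={3,5,6}: X {2,3,4,5,6}->{2,3,4,5} => REVISION
Constraint 2 (X < W) on D(X)={2,3,4,5} D(W)={3,5,6}: no change => not a revision
Constraint 3 (W + U = V) on D(W)={3,5,6} D(U)={2,3,5,6} D(V)={2,3,4,5,6}: W {3,5,6}->{3}; U {2,3,5,6}->{2,3}; V {2,3,4,5,6}->{5,6} => REVISION
Constraint 4 (X != V) on D(X)={2,3,4,5} D(V)={5,6}: no change => not a revision
Total revisions = 2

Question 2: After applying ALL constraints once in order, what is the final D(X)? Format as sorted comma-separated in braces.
Constraint 1 (X < W) on D(X)={2,3,4,5,6} D(W)={3,5,6}: X {2,3,4,5,6}->{2,3,4,5}
Constraint 2 (X < W) on D(X)={2,3,4,5} D(W)={3,5,6}: no change
Constraint 3 (W + U = V) on D(W)={3,5,6} D(U)={2,3,5,6} D(V)={2,3,4,5,6}: W {3,5,6}->{3}; U {2,3,5,6}->{2,3}; V {2,3,4,5,6}->{5,6}
Constraint 4 (X != V) on D(X)={2,3,4,5} D(V)={5,6}: no change
So after all 4 constraints: D(X) = {2,3,4,5}

Answer: {2,3,4,5}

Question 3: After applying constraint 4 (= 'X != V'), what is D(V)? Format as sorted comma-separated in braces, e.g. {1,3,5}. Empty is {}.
Answer: {5,6}

Derivation:
Constraint 1 (X < W) on D(X)={2,3,4,5,6} D(W)={3,5,6}: X {2,3,4,5,6}->{2,3,4,5}
Constraint 2 (X < W) on D(X)={2,3,4,5} D(W)={3,5,6}: no change
Constraint 3 (W + U = V) on D(W)={3,5,6} D(U)={2,3,5,6} D(V)={2,3,4,5,6}: W {3,5,6}->{3}; U {2,3,5,6}->{2,3}; V {2,3,4,5,6}->{5,6}
Constraint 4 (X != V) on D(X)={2,3,4,5} D(V)={5,6}: no change
So after constraint 4: D(V) = {5,6}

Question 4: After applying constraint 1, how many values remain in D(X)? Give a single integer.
Answer: 4

Derivation:
Constraint 1 (X < W) on D(X)={2,3,4,5,6} D(W)={3,5,6}: X {2,3,4,5,6}->{2,3,4,5}
So after constraint 1: D(X)={2,3,4,5}, size = 4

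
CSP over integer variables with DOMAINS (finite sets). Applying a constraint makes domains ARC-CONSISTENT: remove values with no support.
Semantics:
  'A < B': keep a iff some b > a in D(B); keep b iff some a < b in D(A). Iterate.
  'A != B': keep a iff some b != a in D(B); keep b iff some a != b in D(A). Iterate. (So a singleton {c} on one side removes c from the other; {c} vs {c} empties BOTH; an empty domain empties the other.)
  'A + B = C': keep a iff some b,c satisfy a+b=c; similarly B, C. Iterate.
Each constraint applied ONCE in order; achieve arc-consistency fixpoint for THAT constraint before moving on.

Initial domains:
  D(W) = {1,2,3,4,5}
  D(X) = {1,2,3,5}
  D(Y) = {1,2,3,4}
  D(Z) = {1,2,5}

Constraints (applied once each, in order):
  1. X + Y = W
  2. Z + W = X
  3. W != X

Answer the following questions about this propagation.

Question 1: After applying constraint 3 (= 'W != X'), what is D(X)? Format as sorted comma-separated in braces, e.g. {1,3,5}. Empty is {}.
Answer: {3}

Derivation:
Constraint 1 (X + Y = W) on D(X)={1,2,3,5} D(Y)={1,2,3,4} D(W)={1,2,3,4,5}: X {1,2,3,5}->{1,2,3}; W {1,2,3,4,5}->{2,3,4,5}
Constraint 2 (Z + W = X) on D(Z)={1,2,5} D(W)={2,3,4,5} D(X)={1,2,3}: Z {1,2,5}->{1}; W {2,3,4,5}->{2}; X {1,2,3}->{3}
Constraint 3 (W != X) on D(W)={2} D(X)={3}: no change
So after constraint 3: D(X) = {3}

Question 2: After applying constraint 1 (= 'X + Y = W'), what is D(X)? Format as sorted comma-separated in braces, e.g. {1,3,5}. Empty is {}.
Answer: {1,2,3}

Derivation:
Constraint 1 (X + Y = W) on D(X)={1,2,3,5} D(Y)={1,2,3,4} D(W)={1,2,3,4,5}: X {1,2,3,5}->{1,2,3}; W {1,2,3,4,5}->{2,3,4,5}
So after constraint 1: D(X) = {1,2,3}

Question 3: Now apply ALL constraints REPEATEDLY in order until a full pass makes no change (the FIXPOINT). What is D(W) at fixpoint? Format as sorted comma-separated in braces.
pass 0 (initial): D(W)={1,2,3,4,5}
pass 1: W {1,2,3,4,5}->{2}; X {1,2,3,5}->{3}; Z {1,2,5}->{1}
pass 2: W {2}->{}; X {3}->{}; Y {1,2,3,4}->{}; Z {1}->{}
pass 3: no change
Fixpoint after 3 passes: D(W) = {}

Answer: {}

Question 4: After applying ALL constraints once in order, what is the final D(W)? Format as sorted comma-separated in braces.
Constraint 1 (X + Y = W) on D(X)={1,2,3,5} D(Y)={1,2,3,4} D(W)={1,2,3,4,5}: X {1,2,3,5}->{1,2,3}; W {1,2,3,4,5}->{2,3,4,5}
Constraint 2 (Z + W = X) on D(Z)={1,2,5} D(W)={2,3,4,5} D(X)={1,2,3}: Z {1,2,5}->{1}; W {2,3,4,5}->{2}; X {1,2,3}->{3}
Constraint 3 (W != X) on D(W)={2} D(X)={3}: no change
So after all 3 constraints: D(W) = {2}

Answer: {2}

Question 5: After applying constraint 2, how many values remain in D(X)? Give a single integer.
Answer: 1

Derivation:
Constraint 1 (X + Y = W) on D(X)={1,2,3,5} D(Y)={1,2,3,4} D(W)={1,2,3,4,5}: X {1,2,3,5}->{1,2,3}; W {1,2,3,4,5}->{2,3,4,5}
Constraint 2 (Z + W = X) on D(Z)={1,2,5} D(W)={2,3,4,5} D(X)={1,2,3}: Z {1,2,5}->{1}; W {2,3,4,5}->{2}; X {1,2,3}->{3}
So after constraint 2: D(X)={3}, size = 1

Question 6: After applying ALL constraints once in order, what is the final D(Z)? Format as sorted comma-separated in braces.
Answer: {1}

Derivation:
Constraint 1 (X + Y = W) on D(X)={1,2,3,5} D(Y)={1,2,3,4} D(W)={1,2,3,4,5}: X {1,2,3,5}->{1,2,3}; W {1,2,3,4,5}->{2,3,4,5}
Constraint 2 (Z + W = X) on D(Z)={1,2,5} D(W)={2,3,4,5} D(X)={1,2,3}: Z {1,2,5}->{1}; W {2,3,4,5}->{2}; X {1,2,3}->{3}
Constraint 3 (W != X) on D(W)={2} D(X)={3}: no change
So after all 3 constraints: D(Z) = {1}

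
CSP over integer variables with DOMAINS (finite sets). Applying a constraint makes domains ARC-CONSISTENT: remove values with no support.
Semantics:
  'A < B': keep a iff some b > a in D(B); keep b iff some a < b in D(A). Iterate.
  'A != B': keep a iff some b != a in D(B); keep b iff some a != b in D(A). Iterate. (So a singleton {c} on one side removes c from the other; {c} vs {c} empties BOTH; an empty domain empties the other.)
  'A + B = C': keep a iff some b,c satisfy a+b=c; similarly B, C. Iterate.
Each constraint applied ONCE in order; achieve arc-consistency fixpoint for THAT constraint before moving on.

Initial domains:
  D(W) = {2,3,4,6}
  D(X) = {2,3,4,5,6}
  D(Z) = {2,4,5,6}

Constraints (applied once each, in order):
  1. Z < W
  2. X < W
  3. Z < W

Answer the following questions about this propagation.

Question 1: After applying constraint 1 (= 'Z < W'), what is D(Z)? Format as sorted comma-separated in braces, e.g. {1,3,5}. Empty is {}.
Answer: {2,4,5}

Derivation:
Constraint 1 (Z < W) on D(Z)={2,4,5,6} D(W)={2,3,4,6}: Z {2,4,5,6}->{2,4,5}; W {2,3,4,6}->{3,4,6}
So after constraint 1: D(Z) = {2,4,5}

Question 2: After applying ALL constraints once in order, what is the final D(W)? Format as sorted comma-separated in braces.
Answer: {3,4,6}

Derivation:
Constraint 1 (Z < W) on D(Z)={2,4,5,6} D(W)={2,3,4,6}: Z {2,4,5,6}->{2,4,5}; W {2,3,4,6}->{3,4,6}
Constraint 2 (X < W) on D(X)={2,3,4,5,6} D(W)={3,4,6}: X {2,3,4,5,6}->{2,3,4,5}
Constraint 3 (Z < W) on D(Z)={2,4,5} D(W)={3,4,6}: no change
So after all 3 constraints: D(W) = {3,4,6}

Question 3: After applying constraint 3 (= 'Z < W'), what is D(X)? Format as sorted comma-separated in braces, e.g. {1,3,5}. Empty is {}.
Constraint 1 (Z < W) on D(Z)={2,4,5,6} D(W)={2,3,4,6}: Z {2,4,5,6}->{2,4,5}; W {2,3,4,6}->{3,4,6}
Constraint 2 (X < W) on D(X)={2,3,4,5,6} D(W)={3,4,6}: X {2,3,4,5,6}->{2,3,4,5}
Constraint 3 (Z < W) on D(Z)={2,4,5} D(W)={3,4,6}: no change
So after constraint 3: D(X) = {2,3,4,5}

Answer: {2,3,4,5}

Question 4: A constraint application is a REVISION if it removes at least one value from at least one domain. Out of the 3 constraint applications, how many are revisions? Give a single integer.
Answer: 2

Derivation:
Constraint 1 (Z < W) on D(Z)={2,4,5,6} D(W)={2,3,4,6}: Z {2,4,5,6}->{2,4,5}; W {2,3,4,6}->{3,4,6} => REVISION
Constraint 2 (X < W) on D(X)={2,3,4,5,6} D(W)={3,4,6}: X {2,3,4,5,6}->{2,3,4,5} => REVISION
Constraint 3 (Z < W) on D(Z)={2,4,5} D(W)={3,4,6}: no change => not a revision
Total revisions = 2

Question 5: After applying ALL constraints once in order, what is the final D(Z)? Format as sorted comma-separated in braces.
Answer: {2,4,5}

Derivation:
Constraint 1 (Z < W) on D(Z)={2,4,5,6} D(W)={2,3,4,6}: Z {2,4,5,6}->{2,4,5}; W {2,3,4,6}->{3,4,6}
Constraint 2 (X < W) on D(X)={2,3,4,5,6} D(W)={3,4,6}: X {2,3,4,5,6}->{2,3,4,5}
Constraint 3 (Z < W) on D(Z)={2,4,5} D(W)={3,4,6}: no change
So after all 3 constraints: D(Z) = {2,4,5}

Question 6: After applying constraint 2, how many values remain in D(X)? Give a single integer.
Answer: 4

Derivation:
Constraint 1 (Z < W) on D(Z)={2,4,5,6} D(W)={2,3,4,6}: Z {2,4,5,6}->{2,4,5}; W {2,3,4,6}->{3,4,6}
Constraint 2 (X < W) on D(X)={2,3,4,5,6} D(W)={3,4,6}: X {2,3,4,5,6}->{2,3,4,5}
So after constraint 2: D(X)={2,3,4,5}, size = 4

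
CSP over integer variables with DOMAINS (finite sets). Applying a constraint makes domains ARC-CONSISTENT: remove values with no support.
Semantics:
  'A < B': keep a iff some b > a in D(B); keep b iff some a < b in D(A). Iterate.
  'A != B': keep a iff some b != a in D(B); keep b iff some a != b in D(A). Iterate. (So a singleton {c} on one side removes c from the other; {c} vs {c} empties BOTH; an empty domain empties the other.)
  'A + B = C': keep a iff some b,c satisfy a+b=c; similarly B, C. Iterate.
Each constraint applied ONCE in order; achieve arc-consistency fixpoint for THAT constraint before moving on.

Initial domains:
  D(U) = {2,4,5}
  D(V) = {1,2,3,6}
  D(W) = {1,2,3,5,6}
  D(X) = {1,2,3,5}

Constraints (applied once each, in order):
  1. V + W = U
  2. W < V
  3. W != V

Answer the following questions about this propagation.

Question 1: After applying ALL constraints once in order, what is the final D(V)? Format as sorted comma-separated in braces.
Answer: {2,3}

Derivation:
Constraint 1 (V + W = U) on D(V)={1,2,3,6} D(W)={1,2,3,5,6} D(U)={2,4,5}: V {1,2,3,6}->{1,2,3}; W {1,2,3,5,6}->{1,2,3}
Constraint 2 (W < V) on D(W)={1,2,3} D(V)={1,2,3}: W {1,2,3}->{1,2}; V {1,2,3}->{2,3}
Constraint 3 (W != V) on D(W)={1,2} D(V)={2,3}: no change
So after all 3 constraints: D(V) = {2,3}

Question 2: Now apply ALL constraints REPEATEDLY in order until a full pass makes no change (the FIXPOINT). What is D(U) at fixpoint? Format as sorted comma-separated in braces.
Answer: {4,5}

Derivation:
pass 0 (initial): D(U)={2,4,5}
pass 1: V {1,2,3,6}->{2,3}; W {1,2,3,5,6}->{1,2}
pass 2: U {2,4,5}->{4,5}
pass 3: no change
Fixpoint after 3 passes: D(U) = {4,5}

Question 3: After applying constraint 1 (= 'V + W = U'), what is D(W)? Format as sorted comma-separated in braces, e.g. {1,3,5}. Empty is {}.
Answer: {1,2,3}

Derivation:
Constraint 1 (V + W = U) on D(V)={1,2,3,6} D(W)={1,2,3,5,6} D(U)={2,4,5}: V {1,2,3,6}->{1,2,3}; W {1,2,3,5,6}->{1,2,3}
So after constraint 1: D(W) = {1,2,3}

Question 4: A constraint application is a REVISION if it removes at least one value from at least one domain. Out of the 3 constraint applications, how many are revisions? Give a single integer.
Constraint 1 (V + W = U) on D(V)={1,2,3,6} D(W)={1,2,3,5,6} D(U)={2,4,5}: V {1,2,3,6}->{1,2,3}; W {1,2,3,5,6}->{1,2,3} => REVISION
Constraint 2 (W < V) on D(W)={1,2,3} D(V)={1,2,3}: W {1,2,3}->{1,2}; V {1,2,3}->{2,3} => REVISION
Constraint 3 (W != V) on D(W)={1,2} D(V)={2,3}: no change => not a revision
Total revisions = 2

Answer: 2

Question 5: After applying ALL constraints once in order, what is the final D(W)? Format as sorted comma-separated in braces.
Answer: {1,2}

Derivation:
Constraint 1 (V + W = U) on D(V)={1,2,3,6} D(W)={1,2,3,5,6} D(U)={2,4,5}: V {1,2,3,6}->{1,2,3}; W {1,2,3,5,6}->{1,2,3}
Constraint 2 (W < V) on D(W)={1,2,3} D(V)={1,2,3}: W {1,2,3}->{1,2}; V {1,2,3}->{2,3}
Constraint 3 (W != V) on D(W)={1,2} D(V)={2,3}: no change
So after all 3 constraints: D(W) = {1,2}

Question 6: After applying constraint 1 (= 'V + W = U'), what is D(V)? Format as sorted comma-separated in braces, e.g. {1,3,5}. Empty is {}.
Constraint 1 (V + W = U) on D(V)={1,2,3,6} D(W)={1,2,3,5,6} D(U)={2,4,5}: V {1,2,3,6}->{1,2,3}; W {1,2,3,5,6}->{1,2,3}
So after constraint 1: D(V) = {1,2,3}

Answer: {1,2,3}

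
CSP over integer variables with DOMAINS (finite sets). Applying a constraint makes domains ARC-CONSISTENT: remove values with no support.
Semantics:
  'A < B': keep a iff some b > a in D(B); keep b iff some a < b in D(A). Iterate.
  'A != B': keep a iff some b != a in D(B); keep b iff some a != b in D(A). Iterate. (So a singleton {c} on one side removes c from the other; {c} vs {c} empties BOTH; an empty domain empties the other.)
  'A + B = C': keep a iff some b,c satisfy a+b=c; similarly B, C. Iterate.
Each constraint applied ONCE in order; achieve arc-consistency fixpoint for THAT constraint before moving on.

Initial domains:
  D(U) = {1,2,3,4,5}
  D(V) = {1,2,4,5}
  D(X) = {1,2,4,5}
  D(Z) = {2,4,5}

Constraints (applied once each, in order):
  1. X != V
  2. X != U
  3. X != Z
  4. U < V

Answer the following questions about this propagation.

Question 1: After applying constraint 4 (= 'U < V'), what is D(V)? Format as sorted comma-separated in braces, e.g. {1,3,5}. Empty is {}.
Constraint 1 (X != V) on D(X)={1,2,4,5} D(V)={1,2,4,5}: no change
Constraint 2 (X != U) on D(X)={1,2,4,5} D(U)={1,2,3,4,5}: no change
Constraint 3 (X != Z) on D(X)={1,2,4,5} D(Z)={2,4,5}: no change
Constraint 4 (U < V) on D(U)={1,2,3,4,5} D(V)={1,2,4,5}: U {1,2,3,4,5}->{1,2,3,4}; V {1,2,4,5}->{2,4,5}
So after constraint 4: D(V) = {2,4,5}

Answer: {2,4,5}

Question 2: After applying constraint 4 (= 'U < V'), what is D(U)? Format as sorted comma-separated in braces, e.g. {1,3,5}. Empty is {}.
Answer: {1,2,3,4}

Derivation:
Constraint 1 (X != V) on D(X)={1,2,4,5} D(V)={1,2,4,5}: no change
Constraint 2 (X != U) on D(X)={1,2,4,5} D(U)={1,2,3,4,5}: no change
Constraint 3 (X != Z) on D(X)={1,2,4,5} D(Z)={2,4,5}: no change
Constraint 4 (U < V) on D(U)={1,2,3,4,5} D(V)={1,2,4,5}: U {1,2,3,4,5}->{1,2,3,4}; V {1,2,4,5}->{2,4,5}
So after constraint 4: D(U) = {1,2,3,4}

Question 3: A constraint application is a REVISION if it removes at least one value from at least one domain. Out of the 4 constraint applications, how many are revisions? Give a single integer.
Answer: 1

Derivation:
Constraint 1 (X != V) on D(X)={1,2,4,5} D(V)={1,2,4,5}: no change => not a revision
Constraint 2 (X != U) on D(X)={1,2,4,5} D(U)={1,2,3,4,5}: no change => not a revision
Constraint 3 (X != Z) on D(X)={1,2,4,5} D(Z)={2,4,5}: no change => not a revision
Constraint 4 (U < V) on D(U)={1,2,3,4,5} D(V)={1,2,4,5}: U {1,2,3,4,5}->{1,2,3,4}; V {1,2,4,5}->{2,4,5} => REVISION
Total revisions = 1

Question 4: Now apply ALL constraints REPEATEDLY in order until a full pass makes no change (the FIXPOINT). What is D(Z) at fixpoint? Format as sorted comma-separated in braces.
Answer: {2,4,5}

Derivation:
pass 0 (initial): D(Z)={2,4,5}
pass 1: U {1,2,3,4,5}->{1,2,3,4}; V {1,2,4,5}->{2,4,5}
pass 2: no change
Fixpoint after 2 passes: D(Z) = {2,4,5}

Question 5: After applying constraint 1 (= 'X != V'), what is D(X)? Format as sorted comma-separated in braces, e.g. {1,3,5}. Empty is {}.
Answer: {1,2,4,5}

Derivation:
Constraint 1 (X != V) on D(X)={1,2,4,5} D(V)={1,2,4,5}: no change
So after constraint 1: D(X) = {1,2,4,5}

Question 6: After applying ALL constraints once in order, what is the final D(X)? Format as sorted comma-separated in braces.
Constraint 1 (X != V) on D(X)={1,2,4,5} D(V)={1,2,4,5}: no change
Constraint 2 (X != U) on D(X)={1,2,4,5} D(U)={1,2,3,4,5}: no change
Constraint 3 (X != Z) on D(X)={1,2,4,5} D(Z)={2,4,5}: no change
Constraint 4 (U < V) on D(U)={1,2,3,4,5} D(V)={1,2,4,5}: U {1,2,3,4,5}->{1,2,3,4}; V {1,2,4,5}->{2,4,5}
So after all 4 constraints: D(X) = {1,2,4,5}

Answer: {1,2,4,5}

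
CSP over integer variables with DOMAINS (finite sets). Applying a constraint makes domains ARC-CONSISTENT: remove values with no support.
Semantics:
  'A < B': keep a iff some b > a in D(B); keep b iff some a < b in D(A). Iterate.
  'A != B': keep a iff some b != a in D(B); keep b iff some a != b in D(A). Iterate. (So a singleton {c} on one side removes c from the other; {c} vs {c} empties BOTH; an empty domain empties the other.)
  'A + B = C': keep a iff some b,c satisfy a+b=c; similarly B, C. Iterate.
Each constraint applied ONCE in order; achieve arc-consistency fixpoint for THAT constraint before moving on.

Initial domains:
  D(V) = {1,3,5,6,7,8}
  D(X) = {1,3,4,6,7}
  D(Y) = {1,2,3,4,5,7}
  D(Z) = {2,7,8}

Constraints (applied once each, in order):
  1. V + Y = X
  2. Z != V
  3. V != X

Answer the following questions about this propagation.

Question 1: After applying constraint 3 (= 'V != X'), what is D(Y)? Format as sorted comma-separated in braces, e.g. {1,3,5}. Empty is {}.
Constraint 1 (V + Y = X) on D(V)={1,3,5,6,7,8} D(Y)={1,2,3,4,5,7} D(X)={1,3,4,6,7}: V {1,3,5,6,7,8}->{1,3,5,6}; Y {1,2,3,4,5,7}->{1,2,3,4,5}; X {1,3,4,6,7}->{3,4,6,7}
Constraint 2 (Z != V) on D(Z)={2,7,8} D(V)={1,3,5,6}: no change
Constraint 3 (V != X) on D(V)={1,3,5,6} D(X)={3,4,6,7}: no change
So after constraint 3: D(Y) = {1,2,3,4,5}

Answer: {1,2,3,4,5}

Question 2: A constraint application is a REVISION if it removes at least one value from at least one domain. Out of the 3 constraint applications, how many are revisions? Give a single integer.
Constraint 1 (V + Y = X) on D(V)={1,3,5,6,7,8} D(Y)={1,2,3,4,5,7} D(X)={1,3,4,6,7}: V {1,3,5,6,7,8}->{1,3,5,6}; Y {1,2,3,4,5,7}->{1,2,3,4,5}; X {1,3,4,6,7}->{3,4,6,7} => REVISION
Constraint 2 (Z != V) on D(Z)={2,7,8} D(V)={1,3,5,6}: no change => not a revision
Constraint 3 (V != X) on D(V)={1,3,5,6} D(X)={3,4,6,7}: no change => not a revision
Total revisions = 1

Answer: 1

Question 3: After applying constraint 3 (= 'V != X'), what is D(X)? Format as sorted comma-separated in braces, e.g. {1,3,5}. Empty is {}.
Answer: {3,4,6,7}

Derivation:
Constraint 1 (V + Y = X) on D(V)={1,3,5,6,7,8} D(Y)={1,2,3,4,5,7} D(X)={1,3,4,6,7}: V {1,3,5,6,7,8}->{1,3,5,6}; Y {1,2,3,4,5,7}->{1,2,3,4,5}; X {1,3,4,6,7}->{3,4,6,7}
Constraint 2 (Z != V) on D(Z)={2,7,8} D(V)={1,3,5,6}: no change
Constraint 3 (V != X) on D(V)={1,3,5,6} D(X)={3,4,6,7}: no change
So after constraint 3: D(X) = {3,4,6,7}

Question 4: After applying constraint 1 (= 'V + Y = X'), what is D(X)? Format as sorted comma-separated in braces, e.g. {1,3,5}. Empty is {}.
Constraint 1 (V + Y = X) on D(V)={1,3,5,6,7,8} D(Y)={1,2,3,4,5,7} D(X)={1,3,4,6,7}: V {1,3,5,6,7,8}->{1,3,5,6}; Y {1,2,3,4,5,7}->{1,2,3,4,5}; X {1,3,4,6,7}->{3,4,6,7}
So after constraint 1: D(X) = {3,4,6,7}

Answer: {3,4,6,7}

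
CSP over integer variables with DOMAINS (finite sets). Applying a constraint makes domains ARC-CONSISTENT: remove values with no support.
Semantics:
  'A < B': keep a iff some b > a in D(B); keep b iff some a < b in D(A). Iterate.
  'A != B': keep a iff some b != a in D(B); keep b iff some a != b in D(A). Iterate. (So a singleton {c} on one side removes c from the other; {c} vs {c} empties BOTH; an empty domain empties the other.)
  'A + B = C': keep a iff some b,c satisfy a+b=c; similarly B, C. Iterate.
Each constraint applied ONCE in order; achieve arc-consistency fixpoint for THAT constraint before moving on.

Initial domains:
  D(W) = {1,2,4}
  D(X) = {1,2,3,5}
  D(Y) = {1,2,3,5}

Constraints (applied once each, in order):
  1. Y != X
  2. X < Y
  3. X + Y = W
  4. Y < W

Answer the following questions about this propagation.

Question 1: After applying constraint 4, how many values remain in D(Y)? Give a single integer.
Answer: 2

Derivation:
Constraint 1 (Y != X) on D(Y)={1,2,3,5} D(X)={1,2,3,5}: no change
Constraint 2 (X < Y) on D(X)={1,2,3,5} D(Y)={1,2,3,5}: X {1,2,3,5}->{1,2,3}; Y {1,2,3,5}->{2,3,5}
Constraint 3 (X + Y = W) on D(X)={1,2,3} D(Y)={2,3,5} D(W)={1,2,4}: X {1,2,3}->{1,2}; Y {2,3,5}->{2,3}; W {1,2,4}->{4}
Constraint 4 (Y < W) on D(Y)={2,3} D(W)={4}: no change
So after constraint 4: D(Y)={2,3}, size = 2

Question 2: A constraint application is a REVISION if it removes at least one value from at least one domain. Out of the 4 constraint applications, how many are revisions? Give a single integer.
Constraint 1 (Y != X) on D(Y)={1,2,3,5} D(X)={1,2,3,5}: no change => not a revision
Constraint 2 (X < Y) on D(X)={1,2,3,5} D(Y)={1,2,3,5}: X {1,2,3,5}->{1,2,3}; Y {1,2,3,5}->{2,3,5} => REVISION
Constraint 3 (X + Y = W) on D(X)={1,2,3} D(Y)={2,3,5} D(W)={1,2,4}: X {1,2,3}->{1,2}; Y {2,3,5}->{2,3}; W {1,2,4}->{4} => REVISION
Constraint 4 (Y < W) on D(Y)={2,3} D(W)={4}: no change => not a revision
Total revisions = 2

Answer: 2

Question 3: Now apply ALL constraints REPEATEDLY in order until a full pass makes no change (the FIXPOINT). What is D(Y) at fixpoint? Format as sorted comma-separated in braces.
Answer: {2,3}

Derivation:
pass 0 (initial): D(Y)={1,2,3,5}
pass 1: W {1,2,4}->{4}; X {1,2,3,5}->{1,2}; Y {1,2,3,5}->{2,3}
pass 2: no change
Fixpoint after 2 passes: D(Y) = {2,3}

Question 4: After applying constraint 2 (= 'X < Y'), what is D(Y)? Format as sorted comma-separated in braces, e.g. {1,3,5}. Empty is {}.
Constraint 1 (Y != X) on D(Y)={1,2,3,5} D(X)={1,2,3,5}: no change
Constraint 2 (X < Y) on D(X)={1,2,3,5} D(Y)={1,2,3,5}: X {1,2,3,5}->{1,2,3}; Y {1,2,3,5}->{2,3,5}
So after constraint 2: D(Y) = {2,3,5}

Answer: {2,3,5}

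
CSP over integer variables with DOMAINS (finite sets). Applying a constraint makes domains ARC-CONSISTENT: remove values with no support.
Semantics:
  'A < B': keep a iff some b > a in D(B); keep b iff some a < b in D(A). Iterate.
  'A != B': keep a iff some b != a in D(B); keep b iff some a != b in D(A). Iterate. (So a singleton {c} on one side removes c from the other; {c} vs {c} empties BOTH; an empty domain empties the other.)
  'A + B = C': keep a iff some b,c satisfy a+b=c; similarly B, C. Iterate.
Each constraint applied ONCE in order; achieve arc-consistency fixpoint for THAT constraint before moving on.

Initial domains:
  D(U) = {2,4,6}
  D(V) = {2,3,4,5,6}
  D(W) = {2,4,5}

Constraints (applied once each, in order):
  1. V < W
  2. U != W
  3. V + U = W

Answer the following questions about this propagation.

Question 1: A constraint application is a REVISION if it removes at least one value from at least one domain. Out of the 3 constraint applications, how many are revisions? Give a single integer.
Answer: 2

Derivation:
Constraint 1 (V < W) on D(V)={2,3,4,5,6} D(W)={2,4,5}: V {2,3,4,5,6}->{2,3,4}; W {2,4,5}->{4,5} => REVISION
Constraint 2 (U != W) on D(U)={2,4,6} D(W)={4,5}: no change => not a revision
Constraint 3 (V + U = W) on D(V)={2,3,4} D(U)={2,4,6} D(W)={4,5}: V {2,3,4}->{2,3}; U {2,4,6}->{2} => REVISION
Total revisions = 2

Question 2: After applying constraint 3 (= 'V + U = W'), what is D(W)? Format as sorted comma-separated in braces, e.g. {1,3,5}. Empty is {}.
Answer: {4,5}

Derivation:
Constraint 1 (V < W) on D(V)={2,3,4,5,6} D(W)={2,4,5}: V {2,3,4,5,6}->{2,3,4}; W {2,4,5}->{4,5}
Constraint 2 (U != W) on D(U)={2,4,6} D(W)={4,5}: no change
Constraint 3 (V + U = W) on D(V)={2,3,4} D(U)={2,4,6} D(W)={4,5}: V {2,3,4}->{2,3}; U {2,4,6}->{2}
So after constraint 3: D(W) = {4,5}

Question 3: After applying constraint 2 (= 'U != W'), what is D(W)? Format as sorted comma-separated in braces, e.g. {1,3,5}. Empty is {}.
Answer: {4,5}

Derivation:
Constraint 1 (V < W) on D(V)={2,3,4,5,6} D(W)={2,4,5}: V {2,3,4,5,6}->{2,3,4}; W {2,4,5}->{4,5}
Constraint 2 (U != W) on D(U)={2,4,6} D(W)={4,5}: no change
So after constraint 2: D(W) = {4,5}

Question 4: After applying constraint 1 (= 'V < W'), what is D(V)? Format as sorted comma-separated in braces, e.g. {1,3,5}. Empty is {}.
Answer: {2,3,4}

Derivation:
Constraint 1 (V < W) on D(V)={2,3,4,5,6} D(W)={2,4,5}: V {2,3,4,5,6}->{2,3,4}; W {2,4,5}->{4,5}
So after constraint 1: D(V) = {2,3,4}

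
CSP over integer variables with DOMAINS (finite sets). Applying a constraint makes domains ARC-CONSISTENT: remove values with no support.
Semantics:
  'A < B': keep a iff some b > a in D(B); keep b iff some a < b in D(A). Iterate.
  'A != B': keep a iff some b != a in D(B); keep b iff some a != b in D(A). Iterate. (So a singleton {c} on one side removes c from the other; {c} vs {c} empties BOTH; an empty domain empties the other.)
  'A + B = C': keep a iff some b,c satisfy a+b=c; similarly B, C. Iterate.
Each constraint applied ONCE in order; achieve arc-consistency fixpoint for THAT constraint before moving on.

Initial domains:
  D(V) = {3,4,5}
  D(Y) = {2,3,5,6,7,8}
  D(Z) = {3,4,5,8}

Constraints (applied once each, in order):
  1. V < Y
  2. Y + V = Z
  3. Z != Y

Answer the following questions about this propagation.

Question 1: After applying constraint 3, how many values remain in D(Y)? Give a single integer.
Constraint 1 (V < Y) on D(V)={3,4,5} D(Y)={2,3,5,6,7,8}: Y {2,3,5,6,7,8}->{5,6,7,8}
Constraint 2 (Y + V = Z) on D(Y)={5,6,7,8} D(V)={3,4,5} D(Z)={3,4,5,8}: Y {5,6,7,8}->{5}; V {3,4,5}->{3}; Z {3,4,5,8}->{8}
Constraint 3 (Z != Y) on D(Z)={8} D(Y)={5}: no change
So after constraint 3: D(Y)={5}, size = 1

Answer: 1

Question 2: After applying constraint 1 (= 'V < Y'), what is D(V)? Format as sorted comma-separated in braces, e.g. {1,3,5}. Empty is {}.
Constraint 1 (V < Y) on D(V)={3,4,5} D(Y)={2,3,5,6,7,8}: Y {2,3,5,6,7,8}->{5,6,7,8}
So after constraint 1: D(V) = {3,4,5}

Answer: {3,4,5}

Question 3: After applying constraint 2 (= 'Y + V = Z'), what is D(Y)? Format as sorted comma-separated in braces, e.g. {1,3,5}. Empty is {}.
Answer: {5}

Derivation:
Constraint 1 (V < Y) on D(V)={3,4,5} D(Y)={2,3,5,6,7,8}: Y {2,3,5,6,7,8}->{5,6,7,8}
Constraint 2 (Y + V = Z) on D(Y)={5,6,7,8} D(V)={3,4,5} D(Z)={3,4,5,8}: Y {5,6,7,8}->{5}; V {3,4,5}->{3}; Z {3,4,5,8}->{8}
So after constraint 2: D(Y) = {5}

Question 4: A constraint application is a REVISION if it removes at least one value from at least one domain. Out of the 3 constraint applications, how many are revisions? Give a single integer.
Constraint 1 (V < Y) on D(V)={3,4,5} D(Y)={2,3,5,6,7,8}: Y {2,3,5,6,7,8}->{5,6,7,8} => REVISION
Constraint 2 (Y + V = Z) on D(Y)={5,6,7,8} D(V)={3,4,5} D(Z)={3,4,5,8}: Y {5,6,7,8}->{5}; V {3,4,5}->{3}; Z {3,4,5,8}->{8} => REVISION
Constraint 3 (Z != Y) on D(Z)={8} D(Y)={5}: no change => not a revision
Total revisions = 2

Answer: 2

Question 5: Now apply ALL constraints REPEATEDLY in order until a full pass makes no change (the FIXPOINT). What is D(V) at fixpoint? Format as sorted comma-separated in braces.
pass 0 (initial): D(V)={3,4,5}
pass 1: V {3,4,5}->{3}; Y {2,3,5,6,7,8}->{5}; Z {3,4,5,8}->{8}
pass 2: no change
Fixpoint after 2 passes: D(V) = {3}

Answer: {3}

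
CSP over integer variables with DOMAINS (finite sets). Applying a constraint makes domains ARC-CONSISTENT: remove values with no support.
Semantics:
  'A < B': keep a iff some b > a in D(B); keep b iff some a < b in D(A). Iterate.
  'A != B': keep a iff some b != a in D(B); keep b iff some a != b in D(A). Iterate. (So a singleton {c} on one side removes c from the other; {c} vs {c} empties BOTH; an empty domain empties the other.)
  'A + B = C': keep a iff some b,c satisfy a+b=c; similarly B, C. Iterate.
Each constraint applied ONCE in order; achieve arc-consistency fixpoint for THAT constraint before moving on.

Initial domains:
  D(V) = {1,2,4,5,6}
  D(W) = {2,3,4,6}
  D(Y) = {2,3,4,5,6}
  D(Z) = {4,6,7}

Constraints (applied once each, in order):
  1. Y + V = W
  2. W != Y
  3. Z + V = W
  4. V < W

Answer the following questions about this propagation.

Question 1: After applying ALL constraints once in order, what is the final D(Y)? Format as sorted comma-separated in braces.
Answer: {2,3,4,5}

Derivation:
Constraint 1 (Y + V = W) on D(Y)={2,3,4,5,6} D(V)={1,2,4,5,6} D(W)={2,3,4,6}: Y {2,3,4,5,6}->{2,3,4,5}; V {1,2,4,5,6}->{1,2,4}; W {2,3,4,6}->{3,4,6}
Constraint 2 (W != Y) on D(W)={3,4,6} D(Y)={2,3,4,5}: no change
Constraint 3 (Z + V = W) on D(Z)={4,6,7} D(V)={1,2,4} D(W)={3,4,6}: Z {4,6,7}->{4}; V {1,2,4}->{2}; W {3,4,6}->{6}
Constraint 4 (V < W) on D(V)={2} D(W)={6}: no change
So after all 4 constraints: D(Y) = {2,3,4,5}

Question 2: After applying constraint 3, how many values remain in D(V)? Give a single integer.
Constraint 1 (Y + V = W) on D(Y)={2,3,4,5,6} D(V)={1,2,4,5,6} D(W)={2,3,4,6}: Y {2,3,4,5,6}->{2,3,4,5}; V {1,2,4,5,6}->{1,2,4}; W {2,3,4,6}->{3,4,6}
Constraint 2 (W != Y) on D(W)={3,4,6} D(Y)={2,3,4,5}: no change
Constraint 3 (Z + V = W) on D(Z)={4,6,7} D(V)={1,2,4} D(W)={3,4,6}: Z {4,6,7}->{4}; V {1,2,4}->{2}; W {3,4,6}->{6}
So after constraint 3: D(V)={2}, size = 1

Answer: 1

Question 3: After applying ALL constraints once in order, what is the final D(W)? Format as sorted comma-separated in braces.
Answer: {6}

Derivation:
Constraint 1 (Y + V = W) on D(Y)={2,3,4,5,6} D(V)={1,2,4,5,6} D(W)={2,3,4,6}: Y {2,3,4,5,6}->{2,3,4,5}; V {1,2,4,5,6}->{1,2,4}; W {2,3,4,6}->{3,4,6}
Constraint 2 (W != Y) on D(W)={3,4,6} D(Y)={2,3,4,5}: no change
Constraint 3 (Z + V = W) on D(Z)={4,6,7} D(V)={1,2,4} D(W)={3,4,6}: Z {4,6,7}->{4}; V {1,2,4}->{2}; W {3,4,6}->{6}
Constraint 4 (V < W) on D(V)={2} D(W)={6}: no change
So after all 4 constraints: D(W) = {6}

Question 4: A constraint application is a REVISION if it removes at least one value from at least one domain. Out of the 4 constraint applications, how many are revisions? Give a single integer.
Answer: 2

Derivation:
Constraint 1 (Y + V = W) on D(Y)={2,3,4,5,6} D(V)={1,2,4,5,6} D(W)={2,3,4,6}: Y {2,3,4,5,6}->{2,3,4,5}; V {1,2,4,5,6}->{1,2,4}; W {2,3,4,6}->{3,4,6} => REVISION
Constraint 2 (W != Y) on D(W)={3,4,6} D(Y)={2,3,4,5}: no change => not a revision
Constraint 3 (Z + V = W) on D(Z)={4,6,7} D(V)={1,2,4} D(W)={3,4,6}: Z {4,6,7}->{4}; V {1,2,4}->{2}; W {3,4,6}->{6} => REVISION
Constraint 4 (V < W) on D(V)={2} D(W)={6}: no change => not a revision
Total revisions = 2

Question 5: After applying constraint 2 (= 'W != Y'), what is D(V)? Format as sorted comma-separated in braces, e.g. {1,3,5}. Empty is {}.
Answer: {1,2,4}

Derivation:
Constraint 1 (Y + V = W) on D(Y)={2,3,4,5,6} D(V)={1,2,4,5,6} D(W)={2,3,4,6}: Y {2,3,4,5,6}->{2,3,4,5}; V {1,2,4,5,6}->{1,2,4}; W {2,3,4,6}->{3,4,6}
Constraint 2 (W != Y) on D(W)={3,4,6} D(Y)={2,3,4,5}: no change
So after constraint 2: D(V) = {1,2,4}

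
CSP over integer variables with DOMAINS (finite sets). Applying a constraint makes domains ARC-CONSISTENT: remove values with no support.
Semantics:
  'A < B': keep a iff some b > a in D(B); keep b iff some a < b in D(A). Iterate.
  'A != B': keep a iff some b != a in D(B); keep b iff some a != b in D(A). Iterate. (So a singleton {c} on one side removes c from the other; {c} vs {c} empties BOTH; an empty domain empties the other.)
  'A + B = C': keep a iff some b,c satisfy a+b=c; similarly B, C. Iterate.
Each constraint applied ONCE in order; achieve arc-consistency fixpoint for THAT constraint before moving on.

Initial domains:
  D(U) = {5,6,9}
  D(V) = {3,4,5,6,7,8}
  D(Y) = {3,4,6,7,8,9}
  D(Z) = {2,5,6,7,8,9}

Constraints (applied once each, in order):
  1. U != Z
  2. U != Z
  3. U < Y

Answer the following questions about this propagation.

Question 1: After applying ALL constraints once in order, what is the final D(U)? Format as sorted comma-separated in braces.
Answer: {5,6}

Derivation:
Constraint 1 (U != Z) on D(U)={5,6,9} D(Z)={2,5,6,7,8,9}: no change
Constraint 2 (U != Z) on D(U)={5,6,9} D(Z)={2,5,6,7,8,9}: no change
Constraint 3 (U < Y) on D(U)={5,6,9} D(Y)={3,4,6,7,8,9}: U {5,6,9}->{5,6}; Y {3,4,6,7,8,9}->{6,7,8,9}
So after all 3 constraints: D(U) = {5,6}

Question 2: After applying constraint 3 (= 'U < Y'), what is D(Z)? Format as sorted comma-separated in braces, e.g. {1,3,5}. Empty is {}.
Answer: {2,5,6,7,8,9}

Derivation:
Constraint 1 (U != Z) on D(U)={5,6,9} D(Z)={2,5,6,7,8,9}: no change
Constraint 2 (U != Z) on D(U)={5,6,9} D(Z)={2,5,6,7,8,9}: no change
Constraint 3 (U < Y) on D(U)={5,6,9} D(Y)={3,4,6,7,8,9}: U {5,6,9}->{5,6}; Y {3,4,6,7,8,9}->{6,7,8,9}
So after constraint 3: D(Z) = {2,5,6,7,8,9}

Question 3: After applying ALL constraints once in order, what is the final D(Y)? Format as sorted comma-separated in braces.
Constraint 1 (U != Z) on D(U)={5,6,9} D(Z)={2,5,6,7,8,9}: no change
Constraint 2 (U != Z) on D(U)={5,6,9} D(Z)={2,5,6,7,8,9}: no change
Constraint 3 (U < Y) on D(U)={5,6,9} D(Y)={3,4,6,7,8,9}: U {5,6,9}->{5,6}; Y {3,4,6,7,8,9}->{6,7,8,9}
So after all 3 constraints: D(Y) = {6,7,8,9}

Answer: {6,7,8,9}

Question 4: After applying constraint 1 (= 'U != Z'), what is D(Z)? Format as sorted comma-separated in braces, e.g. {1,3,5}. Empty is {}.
Answer: {2,5,6,7,8,9}

Derivation:
Constraint 1 (U != Z) on D(U)={5,6,9} D(Z)={2,5,6,7,8,9}: no change
So after constraint 1: D(Z) = {2,5,6,7,8,9}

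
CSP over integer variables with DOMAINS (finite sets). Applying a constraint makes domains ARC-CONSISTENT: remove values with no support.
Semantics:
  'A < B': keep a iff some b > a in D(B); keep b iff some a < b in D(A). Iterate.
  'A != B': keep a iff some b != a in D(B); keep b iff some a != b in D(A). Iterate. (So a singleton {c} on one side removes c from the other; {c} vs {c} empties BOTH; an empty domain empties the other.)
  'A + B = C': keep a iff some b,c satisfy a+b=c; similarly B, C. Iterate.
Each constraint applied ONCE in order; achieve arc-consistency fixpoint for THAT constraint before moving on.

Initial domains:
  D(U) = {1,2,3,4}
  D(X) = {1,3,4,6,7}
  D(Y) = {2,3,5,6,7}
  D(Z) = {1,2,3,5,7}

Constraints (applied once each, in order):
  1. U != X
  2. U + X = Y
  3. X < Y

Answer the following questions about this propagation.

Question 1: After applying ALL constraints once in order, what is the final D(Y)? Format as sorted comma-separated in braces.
Constraint 1 (U != X) on D(U)={1,2,3,4} D(X)={1,3,4,6,7}: no change
Constraint 2 (U + X = Y) on D(U)={1,2,3,4} D(X)={1,3,4,6,7} D(Y)={2,3,5,6,7}: X {1,3,4,6,7}->{1,3,4,6}
Constraint 3 (X < Y) on D(X)={1,3,4,6} D(Y)={2,3,5,6,7}: no change
So after all 3 constraints: D(Y) = {2,3,5,6,7}

Answer: {2,3,5,6,7}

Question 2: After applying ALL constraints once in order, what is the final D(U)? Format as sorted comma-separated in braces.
Answer: {1,2,3,4}

Derivation:
Constraint 1 (U != X) on D(U)={1,2,3,4} D(X)={1,3,4,6,7}: no change
Constraint 2 (U + X = Y) on D(U)={1,2,3,4} D(X)={1,3,4,6,7} D(Y)={2,3,5,6,7}: X {1,3,4,6,7}->{1,3,4,6}
Constraint 3 (X < Y) on D(X)={1,3,4,6} D(Y)={2,3,5,6,7}: no change
So after all 3 constraints: D(U) = {1,2,3,4}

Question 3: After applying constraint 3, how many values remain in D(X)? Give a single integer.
Answer: 4

Derivation:
Constraint 1 (U != X) on D(U)={1,2,3,4} D(X)={1,3,4,6,7}: no change
Constraint 2 (U + X = Y) on D(U)={1,2,3,4} D(X)={1,3,4,6,7} D(Y)={2,3,5,6,7}: X {1,3,4,6,7}->{1,3,4,6}
Constraint 3 (X < Y) on D(X)={1,3,4,6} D(Y)={2,3,5,6,7}: no change
So after constraint 3: D(X)={1,3,4,6}, size = 4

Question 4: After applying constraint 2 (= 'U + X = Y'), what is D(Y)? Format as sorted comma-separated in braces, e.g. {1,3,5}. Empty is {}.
Answer: {2,3,5,6,7}

Derivation:
Constraint 1 (U != X) on D(U)={1,2,3,4} D(X)={1,3,4,6,7}: no change
Constraint 2 (U + X = Y) on D(U)={1,2,3,4} D(X)={1,3,4,6,7} D(Y)={2,3,5,6,7}: X {1,3,4,6,7}->{1,3,4,6}
So after constraint 2: D(Y) = {2,3,5,6,7}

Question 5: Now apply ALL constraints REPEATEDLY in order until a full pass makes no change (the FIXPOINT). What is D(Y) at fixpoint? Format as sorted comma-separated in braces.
Answer: {2,3,5,6,7}

Derivation:
pass 0 (initial): D(Y)={2,3,5,6,7}
pass 1: X {1,3,4,6,7}->{1,3,4,6}
pass 2: no change
Fixpoint after 2 passes: D(Y) = {2,3,5,6,7}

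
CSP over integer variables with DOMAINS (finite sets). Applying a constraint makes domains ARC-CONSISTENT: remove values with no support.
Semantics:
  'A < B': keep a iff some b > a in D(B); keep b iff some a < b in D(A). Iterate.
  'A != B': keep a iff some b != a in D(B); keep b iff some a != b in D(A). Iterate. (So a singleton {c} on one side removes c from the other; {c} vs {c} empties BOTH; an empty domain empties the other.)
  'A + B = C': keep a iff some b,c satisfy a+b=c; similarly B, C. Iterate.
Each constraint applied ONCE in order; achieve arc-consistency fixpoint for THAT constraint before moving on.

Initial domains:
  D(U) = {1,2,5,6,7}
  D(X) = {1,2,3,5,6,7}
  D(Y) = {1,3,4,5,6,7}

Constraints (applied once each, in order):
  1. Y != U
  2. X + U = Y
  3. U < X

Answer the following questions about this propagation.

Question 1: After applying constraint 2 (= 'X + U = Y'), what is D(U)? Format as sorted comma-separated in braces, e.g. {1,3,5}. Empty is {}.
Answer: {1,2,5,6}

Derivation:
Constraint 1 (Y != U) on D(Y)={1,3,4,5,6,7} D(U)={1,2,5,6,7}: no change
Constraint 2 (X + U = Y) on D(X)={1,2,3,5,6,7} D(U)={1,2,5,6,7} D(Y)={1,3,4,5,6,7}: X {1,2,3,5,6,7}->{1,2,3,5,6}; U {1,2,5,6,7}->{1,2,5,6}; Y {1,3,4,5,6,7}->{3,4,5,6,7}
So after constraint 2: D(U) = {1,2,5,6}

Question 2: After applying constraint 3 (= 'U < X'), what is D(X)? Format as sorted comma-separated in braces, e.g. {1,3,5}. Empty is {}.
Constraint 1 (Y != U) on D(Y)={1,3,4,5,6,7} D(U)={1,2,5,6,7}: no change
Constraint 2 (X + U = Y) on D(X)={1,2,3,5,6,7} D(U)={1,2,5,6,7} D(Y)={1,3,4,5,6,7}: X {1,2,3,5,6,7}->{1,2,3,5,6}; U {1,2,5,6,7}->{1,2,5,6}; Y {1,3,4,5,6,7}->{3,4,5,6,7}
Constraint 3 (U < X) on D(U)={1,2,5,6} D(X)={1,2,3,5,6}: U {1,2,5,6}->{1,2,5}; X {1,2,3,5,6}->{2,3,5,6}
So after constraint 3: D(X) = {2,3,5,6}

Answer: {2,3,5,6}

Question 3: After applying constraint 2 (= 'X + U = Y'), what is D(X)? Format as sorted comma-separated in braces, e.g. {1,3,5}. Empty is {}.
Constraint 1 (Y != U) on D(Y)={1,3,4,5,6,7} D(U)={1,2,5,6,7}: no change
Constraint 2 (X + U = Y) on D(X)={1,2,3,5,6,7} D(U)={1,2,5,6,7} D(Y)={1,3,4,5,6,7}: X {1,2,3,5,6,7}->{1,2,3,5,6}; U {1,2,5,6,7}->{1,2,5,6}; Y {1,3,4,5,6,7}->{3,4,5,6,7}
So after constraint 2: D(X) = {1,2,3,5,6}

Answer: {1,2,3,5,6}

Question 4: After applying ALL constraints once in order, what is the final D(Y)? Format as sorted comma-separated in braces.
Answer: {3,4,5,6,7}

Derivation:
Constraint 1 (Y != U) on D(Y)={1,3,4,5,6,7} D(U)={1,2,5,6,7}: no change
Constraint 2 (X + U = Y) on D(X)={1,2,3,5,6,7} D(U)={1,2,5,6,7} D(Y)={1,3,4,5,6,7}: X {1,2,3,5,6,7}->{1,2,3,5,6}; U {1,2,5,6,7}->{1,2,5,6}; Y {1,3,4,5,6,7}->{3,4,5,6,7}
Constraint 3 (U < X) on D(U)={1,2,5,6} D(X)={1,2,3,5,6}: U {1,2,5,6}->{1,2,5}; X {1,2,3,5,6}->{2,3,5,6}
So after all 3 constraints: D(Y) = {3,4,5,6,7}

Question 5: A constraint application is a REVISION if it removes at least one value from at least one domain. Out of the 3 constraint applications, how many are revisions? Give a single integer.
Answer: 2

Derivation:
Constraint 1 (Y != U) on D(Y)={1,3,4,5,6,7} D(U)={1,2,5,6,7}: no change => not a revision
Constraint 2 (X + U = Y) on D(X)={1,2,3,5,6,7} D(U)={1,2,5,6,7} D(Y)={1,3,4,5,6,7}: X {1,2,3,5,6,7}->{1,2,3,5,6}; U {1,2,5,6,7}->{1,2,5,6}; Y {1,3,4,5,6,7}->{3,4,5,6,7} => REVISION
Constraint 3 (U < X) on D(U)={1,2,5,6} D(X)={1,2,3,5,6}: U {1,2,5,6}->{1,2,5}; X {1,2,3,5,6}->{2,3,5,6} => REVISION
Total revisions = 2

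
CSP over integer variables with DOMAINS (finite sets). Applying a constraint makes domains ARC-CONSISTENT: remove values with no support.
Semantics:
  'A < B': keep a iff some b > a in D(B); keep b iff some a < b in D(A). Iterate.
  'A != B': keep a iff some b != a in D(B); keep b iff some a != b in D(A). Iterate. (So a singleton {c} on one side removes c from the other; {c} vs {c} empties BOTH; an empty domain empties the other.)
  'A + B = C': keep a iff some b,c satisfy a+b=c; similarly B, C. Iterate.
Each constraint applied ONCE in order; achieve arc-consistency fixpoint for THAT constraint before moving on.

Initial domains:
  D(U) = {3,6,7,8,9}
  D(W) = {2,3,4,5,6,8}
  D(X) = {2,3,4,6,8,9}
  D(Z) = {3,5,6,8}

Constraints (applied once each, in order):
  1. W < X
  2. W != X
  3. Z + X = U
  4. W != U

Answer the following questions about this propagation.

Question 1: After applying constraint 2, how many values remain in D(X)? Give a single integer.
Constraint 1 (W < X) on D(W)={2,3,4,5,6,8} D(X)={2,3,4,6,8,9}: X {2,3,4,6,8,9}->{3,4,6,8,9}
Constraint 2 (W != X) on D(W)={2,3,4,5,6,8} D(X)={3,4,6,8,9}: no change
So after constraint 2: D(X)={3,4,6,8,9}, size = 5

Answer: 5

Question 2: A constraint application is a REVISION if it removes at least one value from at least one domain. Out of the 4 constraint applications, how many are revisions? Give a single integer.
Answer: 2

Derivation:
Constraint 1 (W < X) on D(W)={2,3,4,5,6,8} D(X)={2,3,4,6,8,9}: X {2,3,4,6,8,9}->{3,4,6,8,9} => REVISION
Constraint 2 (W != X) on D(W)={2,3,4,5,6,8} D(X)={3,4,6,8,9}: no change => not a revision
Constraint 3 (Z + X = U) on D(Z)={3,5,6,8} D(X)={3,4,6,8,9} D(U)={3,6,7,8,9}: Z {3,5,6,8}->{3,5,6}; X {3,4,6,8,9}->{3,4,6}; U {3,6,7,8,9}->{6,7,8,9} => REVISION
Constraint 4 (W != U) on D(W)={2,3,4,5,6,8} D(U)={6,7,8,9}: no change => not a revision
Total revisions = 2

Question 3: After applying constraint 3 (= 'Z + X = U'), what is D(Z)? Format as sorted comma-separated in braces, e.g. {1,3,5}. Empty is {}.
Answer: {3,5,6}

Derivation:
Constraint 1 (W < X) on D(W)={2,3,4,5,6,8} D(X)={2,3,4,6,8,9}: X {2,3,4,6,8,9}->{3,4,6,8,9}
Constraint 2 (W != X) on D(W)={2,3,4,5,6,8} D(X)={3,4,6,8,9}: no change
Constraint 3 (Z + X = U) on D(Z)={3,5,6,8} D(X)={3,4,6,8,9} D(U)={3,6,7,8,9}: Z {3,5,6,8}->{3,5,6}; X {3,4,6,8,9}->{3,4,6}; U {3,6,7,8,9}->{6,7,8,9}
So after constraint 3: D(Z) = {3,5,6}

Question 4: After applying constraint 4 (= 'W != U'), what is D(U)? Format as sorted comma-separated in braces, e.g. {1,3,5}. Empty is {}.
Constraint 1 (W < X) on D(W)={2,3,4,5,6,8} D(X)={2,3,4,6,8,9}: X {2,3,4,6,8,9}->{3,4,6,8,9}
Constraint 2 (W != X) on D(W)={2,3,4,5,6,8} D(X)={3,4,6,8,9}: no change
Constraint 3 (Z + X = U) on D(Z)={3,5,6,8} D(X)={3,4,6,8,9} D(U)={3,6,7,8,9}: Z {3,5,6,8}->{3,5,6}; X {3,4,6,8,9}->{3,4,6}; U {3,6,7,8,9}->{6,7,8,9}
Constraint 4 (W != U) on D(W)={2,3,4,5,6,8} D(U)={6,7,8,9}: no change
So after constraint 4: D(U) = {6,7,8,9}

Answer: {6,7,8,9}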